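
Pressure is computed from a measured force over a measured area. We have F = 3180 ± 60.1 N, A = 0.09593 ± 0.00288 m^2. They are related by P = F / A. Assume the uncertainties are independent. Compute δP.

1180 Pa

Each factor contributes (exponent × relative error)² to (δP/P)²:
  (1·δF/F)² = (1×0.0189)² = 0.000357;  (-1·δA/A)² = (-1×0.0300)² = 0.000901
δP/P = √(0.00126) = 0.0355
P = 33150 Pa, so δP = 0.0355 × 33150 = 1180 Pa.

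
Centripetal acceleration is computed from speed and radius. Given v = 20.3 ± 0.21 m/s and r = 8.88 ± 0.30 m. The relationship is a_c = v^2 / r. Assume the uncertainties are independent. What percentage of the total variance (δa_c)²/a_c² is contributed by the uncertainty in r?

(δa_c/a_c)² = (2·δv/v)² + (-1·δr/r)²
  v term: (2×0.0103)² = 0.000428
  r term: (-1×0.0338)² = 0.00114
Total = 0.00157. Share from r = 0.00114/0.00157 = 0.727.

72.7%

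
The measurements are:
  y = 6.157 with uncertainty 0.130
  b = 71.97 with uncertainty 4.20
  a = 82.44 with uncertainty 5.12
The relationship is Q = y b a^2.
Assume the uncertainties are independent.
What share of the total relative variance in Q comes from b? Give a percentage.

(δQ/Q)² = (1·δy/y)² + (1·δb/b)² + (2·δa/a)²
  y term: (1×0.0211)² = 0.000446
  b term: (1×0.0584)² = 0.00341
  a term: (2×0.0621)² = 0.0154
Total = 0.0193. Share from b = 0.00341/0.0193 = 0.177.

17.7%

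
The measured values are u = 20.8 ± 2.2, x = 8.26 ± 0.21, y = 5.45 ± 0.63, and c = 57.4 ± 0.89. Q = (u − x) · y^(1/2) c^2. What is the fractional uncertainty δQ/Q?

Let w = u − x = 12.5. δw = √(δu² + δx²) = √(4.84 + 0.0441) = 2.21, so δw/w = 0.176.
Q is then a monomial in w, y, c:
δQ/Q = √((δw/w)² + (½·δy/y)² + (2·δc/c)²) = √(0.0311 + 0.00334 + 0.000962) = 0.188

0.188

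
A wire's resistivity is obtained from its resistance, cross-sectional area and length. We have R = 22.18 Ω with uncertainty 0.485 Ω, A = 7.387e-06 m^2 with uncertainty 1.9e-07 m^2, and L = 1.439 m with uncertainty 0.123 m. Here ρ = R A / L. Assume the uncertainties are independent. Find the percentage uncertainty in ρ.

For a monomial ρ ∝ R, A, L^-1, fractional errors add in quadrature:
  (1·δR/R)² = (1×0.0219)² = 0.000478;  (1·δA/A)² = (1×0.0257)² = 0.000662;  (-1·δL/L)² = (-1×0.0855)² = 0.00731
δρ/ρ = √(0.00845) = 0.0919

9.19%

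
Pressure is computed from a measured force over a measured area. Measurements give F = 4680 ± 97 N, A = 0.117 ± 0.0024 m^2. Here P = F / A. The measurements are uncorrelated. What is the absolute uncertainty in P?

P is a product of powers, so relative uncertainties combine in quadrature:
  (1·δF/F)² = (1×0.0207)² = 0.000430;  (-1·δA/A)² = (-1×0.0205)² = 0.000421
δP/P = √(0.000850) = 0.0292
P = 40000 Pa, so δP = 0.0292 × 40000 = 1170 Pa.

1170 Pa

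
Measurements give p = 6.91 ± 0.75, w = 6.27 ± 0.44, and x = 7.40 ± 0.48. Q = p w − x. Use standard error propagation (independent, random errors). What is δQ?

Let h = p·w = 43.3. δh/h = √((1·δp/p)² + (1·δw/w)²) = √(0.0118 + 0.00492) = 0.129, so δh = 5.60.
Q = h − x: δQ = √(δh² + δx²) = √(31.4 + 0.230) = 5.62

5.62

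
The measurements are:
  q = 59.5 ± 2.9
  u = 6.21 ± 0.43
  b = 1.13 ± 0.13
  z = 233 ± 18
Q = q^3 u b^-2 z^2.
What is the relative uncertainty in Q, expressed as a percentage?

32.1%

Products/powers → add relative errors in quadrature, weighted by exponent:
  (3·δq/q)² = (3×0.0487)² = 0.0214;  (1·δu/u)² = (1×0.0692)² = 0.00479;  (-2·δb/b)² = (-2×0.115)² = 0.0529;  (2·δz/z)² = (2×0.0773)² = 0.0239
δQ/Q = √(0.103) = 0.321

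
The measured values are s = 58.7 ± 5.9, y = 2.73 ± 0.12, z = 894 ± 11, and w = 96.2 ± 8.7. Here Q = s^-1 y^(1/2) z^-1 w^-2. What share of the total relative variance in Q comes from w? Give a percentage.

75.3%

(δQ/Q)² = (-1·δs/s)² + (½·δy/y)² + (-1·δz/z)² + (-2·δw/w)²
  s term: (-1×0.101)² = 0.0101
  y term: (0.5×0.0440)² = 0.000483
  z term: (-1×0.0123)² = 0.000151
  w term: (-2×0.0904)² = 0.0327
Total = 0.0435. Share from w = 0.0327/0.0435 = 0.753.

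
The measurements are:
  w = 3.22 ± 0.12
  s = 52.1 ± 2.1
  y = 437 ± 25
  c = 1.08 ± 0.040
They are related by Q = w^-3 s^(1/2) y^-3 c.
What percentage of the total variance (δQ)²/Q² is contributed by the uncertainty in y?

67.4%

(δQ/Q)² = (-3·δw/w)² + (½·δs/s)² + (-3·δy/y)² + (1·δc/c)²
  w term: (-3×0.0373)² = 0.0125
  s term: (0.5×0.0403)² = 0.000406
  y term: (-3×0.0572)² = 0.0295
  c term: (1×0.0370)² = 0.00137
Total = 0.0437. Share from y = 0.0295/0.0437 = 0.674.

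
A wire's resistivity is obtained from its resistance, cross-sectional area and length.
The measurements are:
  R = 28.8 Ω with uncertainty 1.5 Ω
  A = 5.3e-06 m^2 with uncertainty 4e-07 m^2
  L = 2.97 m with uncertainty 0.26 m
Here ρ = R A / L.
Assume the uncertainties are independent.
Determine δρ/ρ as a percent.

Each factor contributes (exponent × relative error)² to (δρ/ρ)²:
  (1·δR/R)² = (1×0.0521)² = 0.00271;  (1·δA/A)² = (1×0.0755)² = 0.00570;  (-1·δL/L)² = (-1×0.0875)² = 0.00766
δρ/ρ = √(0.0161) = 0.127

12.7%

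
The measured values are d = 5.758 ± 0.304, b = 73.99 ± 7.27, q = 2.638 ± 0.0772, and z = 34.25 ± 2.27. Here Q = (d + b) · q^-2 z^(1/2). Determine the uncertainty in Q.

Let u = d + b = 79.75. δu = √(δd² + δb²) = √(0.0924 + 52.9) = 7.28, so δu/u = 0.0912.
Q is then a monomial in u, q, z:
δQ/Q = √((δu/u)² + (-2·δq/q)² + (½·δz/z)²) = √(0.00833 + 0.00343 + 0.00110) = 0.113
Q = 67.07, so δQ = 0.113 × 67.07 = 7.60.

7.60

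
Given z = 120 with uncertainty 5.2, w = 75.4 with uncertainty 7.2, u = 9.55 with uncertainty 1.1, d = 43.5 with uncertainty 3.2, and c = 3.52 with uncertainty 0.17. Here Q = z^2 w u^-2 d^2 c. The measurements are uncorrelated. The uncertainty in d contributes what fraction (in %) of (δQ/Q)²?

(δQ/Q)² = (2·δz/z)² + (1·δw/w)² + (-2·δu/u)² + (2·δd/d)² + (1·δc/c)²
  z term: (2×0.0433)² = 0.00751
  w term: (1×0.0955)² = 0.00912
  u term: (-2×0.115)² = 0.0531
  d term: (2×0.0736)² = 0.0216
  c term: (1×0.0483)² = 0.00233
Total = 0.0937. Share from d = 0.0216/0.0937 = 0.231.

23.1%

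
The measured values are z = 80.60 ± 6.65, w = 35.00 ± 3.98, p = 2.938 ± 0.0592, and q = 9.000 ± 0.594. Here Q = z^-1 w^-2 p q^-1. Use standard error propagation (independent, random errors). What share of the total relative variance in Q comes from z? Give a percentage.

10.8%

(δQ/Q)² = (-1·δz/z)² + (-2·δw/w)² + (1·δp/p)² + (-1·δq/q)²
  z term: (-1×0.0825)² = 0.00681
  w term: (-2×0.114)² = 0.0517
  p term: (1×0.0201)² = 0.000406
  q term: (-1×0.0660)² = 0.00436
Total = 0.0633. Share from z = 0.00681/0.0633 = 0.108.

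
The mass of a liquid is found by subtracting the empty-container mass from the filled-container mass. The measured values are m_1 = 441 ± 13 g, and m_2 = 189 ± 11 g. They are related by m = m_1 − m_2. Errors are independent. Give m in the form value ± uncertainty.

252 ± 17.0 g

Each term contributes (cᵢ δxᵢ)² to (δm)²:
  (δm_1)² = 169;  (δm_2)² = 121
δm = √(290) = 17.0 g
m = 252 g.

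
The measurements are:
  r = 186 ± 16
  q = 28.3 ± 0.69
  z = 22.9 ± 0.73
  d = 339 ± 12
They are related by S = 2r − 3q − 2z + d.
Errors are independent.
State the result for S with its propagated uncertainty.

For a sum/difference, combine absolute errors in quadrature:
  (2·δr)² = 1020;  (3·δq)² = 4.28;  (2·δz)² = 2.13;  (δd)² = 144
δS = √(1170) = 34.3
S = 580.

580 ± 34.3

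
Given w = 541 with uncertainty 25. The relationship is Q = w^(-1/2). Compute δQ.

0.000993

Q is a product of powers, so relative uncertainties combine in quadrature:
  (−½·δw/w)² = (-0.5×0.0462)² = 0.000534
δQ/Q = √(0.000534) = 0.0231
Q = 0.0430, so δQ = 0.0231 × 0.0430 = 0.000993.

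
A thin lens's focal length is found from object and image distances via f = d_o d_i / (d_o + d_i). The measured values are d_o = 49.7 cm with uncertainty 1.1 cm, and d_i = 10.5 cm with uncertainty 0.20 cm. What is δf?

0.140 cm

∂f/∂d_o = (d_i/(d_o+d_i))² = 0.0304;  ∂f/∂d_i = (d_o/(d_o+d_i))² = 0.682
δf = √((∂f/∂d_o · δd_o)² + (∂f/∂d_i · δd_i)²) = √(0.00112 + 0.0186) = 0.140 cm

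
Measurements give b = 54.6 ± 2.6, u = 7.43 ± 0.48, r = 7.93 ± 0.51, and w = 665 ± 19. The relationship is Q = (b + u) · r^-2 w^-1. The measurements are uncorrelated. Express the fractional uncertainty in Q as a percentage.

Let h = b + u = 62.0. δh = √(δb² + δu²) = √(6.76 + 0.230) = 2.64, so δh/h = 0.0426.
Q is then a monomial in h, r, w:
δQ/Q = √((δh/h)² + (-2·δr/r)² + (-1·δw/w)²) = √(0.00182 + 0.0165 + 0.000816) = 0.138

13.8%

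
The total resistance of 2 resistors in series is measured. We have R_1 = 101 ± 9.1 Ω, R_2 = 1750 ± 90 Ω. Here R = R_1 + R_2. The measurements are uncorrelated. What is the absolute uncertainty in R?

R is a linear combination, so absolute uncertainties add in quadrature:
  (δR_1)² = 82.8;  (δR_2)² = 8100
δR = √(8180) = 90.5 Ω

90.5 Ω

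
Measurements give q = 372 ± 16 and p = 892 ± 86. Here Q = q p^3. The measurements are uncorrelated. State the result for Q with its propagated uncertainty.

(2.64 ± 0.772) × 10^11

Each factor contributes (exponent × relative error)² to (δQ/Q)²:
  (1·δq/q)² = (1×0.0430)² = 0.00185;  (3·δp/p)² = (3×0.0964)² = 0.0837
δQ/Q = √(0.0855) = 0.292
Q = 2.64e+11, so δQ = 0.292 × 2.64e+11 = 7.72e+10.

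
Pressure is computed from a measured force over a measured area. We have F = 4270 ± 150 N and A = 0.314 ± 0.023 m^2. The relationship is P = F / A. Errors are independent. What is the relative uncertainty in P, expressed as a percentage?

Products/powers → add relative errors in quadrature, weighted by exponent:
  (1·δF/F)² = (1×0.0351)² = 0.00123;  (-1·δA/A)² = (-1×0.0732)² = 0.00537
δP/P = √(0.00660) = 0.0812

8.12%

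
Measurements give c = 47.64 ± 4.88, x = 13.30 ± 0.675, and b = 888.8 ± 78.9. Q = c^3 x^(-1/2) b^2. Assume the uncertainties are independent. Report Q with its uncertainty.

(2.342 ± 0.833) × 10^10

Products/powers → add relative errors in quadrature, weighted by exponent:
  (3·δc/c)² = (3×0.102)² = 0.0944;  (−½·δx/x)² = (-0.5×0.0508)² = 0.000644;  (2·δb/b)² = (2×0.0888)² = 0.0315
δQ/Q = √(0.127) = 0.356
Q = 2.342e+10, so δQ = 0.356 × 2.342e+10 = 8.33e+09.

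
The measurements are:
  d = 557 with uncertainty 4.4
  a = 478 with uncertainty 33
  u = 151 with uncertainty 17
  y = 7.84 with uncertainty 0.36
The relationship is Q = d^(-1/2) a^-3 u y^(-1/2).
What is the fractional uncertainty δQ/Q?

0.237

For a monomial Q ∝ d^(-1/2), a^-3, u, y^(-1/2), fractional errors add in quadrature:
  (−½·δd/d)² = (-0.5×0.00790)² = 1.56e-05;  (-3·δa/a)² = (-3×0.0690)² = 0.0429;  (1·δu/u)² = (1×0.113)² = 0.0127;  (−½·δy/y)² = (-0.5×0.0459)² = 0.000527
δQ/Q = √(0.0561) = 0.237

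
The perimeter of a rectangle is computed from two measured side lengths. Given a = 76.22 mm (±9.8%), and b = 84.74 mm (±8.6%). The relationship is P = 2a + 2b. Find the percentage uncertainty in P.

Absolute uncertainties add in quadrature for a linear combination:
  (2·δa)² = 223;  (2·δb)² = 212
δP = √(436) = 20.9 mm
P = 321.9 mm, so δP/P = 20.9/321.9 = 0.0648.

6.48%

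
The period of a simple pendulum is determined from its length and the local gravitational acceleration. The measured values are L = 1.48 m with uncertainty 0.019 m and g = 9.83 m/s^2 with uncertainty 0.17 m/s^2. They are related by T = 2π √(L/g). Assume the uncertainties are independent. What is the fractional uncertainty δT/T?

0.0108

T is a product of powers, so relative uncertainties combine in quadrature:
  (½·δL/L)² = (0.5×0.0128)² = 4.12e-05;  (−½·δg/g)² = (-0.5×0.0173)² = 7.48e-05
δT/T = √(0.000116) = 0.0108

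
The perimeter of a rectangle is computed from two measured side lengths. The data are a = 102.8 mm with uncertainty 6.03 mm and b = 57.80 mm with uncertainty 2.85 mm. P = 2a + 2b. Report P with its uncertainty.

Absolute uncertainties add in quadrature for a linear combination:
  (2·δa)² = 145;  (2·δb)² = 32.5
δP = √(178) = 13.3 mm
P = 321.2 mm.

321.2 ± 13.3 mm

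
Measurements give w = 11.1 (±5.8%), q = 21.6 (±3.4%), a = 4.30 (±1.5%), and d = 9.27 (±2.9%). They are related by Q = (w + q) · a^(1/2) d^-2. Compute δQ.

Let u = w + q = 32.7. δu = √(δw² + δq²) = √(0.414 + 0.539) = 0.977, so δu/u = 0.0299.
Q is then a monomial in u, a, d:
δQ/Q = √((δu/u)² + (½·δa/a)² + (-2·δd/d)²) = √(0.000892 + 5.63e-05 + 0.00336) = 0.0657
Q = 0.789, so δQ = 0.0657 × 0.789 = 0.0518.

0.0518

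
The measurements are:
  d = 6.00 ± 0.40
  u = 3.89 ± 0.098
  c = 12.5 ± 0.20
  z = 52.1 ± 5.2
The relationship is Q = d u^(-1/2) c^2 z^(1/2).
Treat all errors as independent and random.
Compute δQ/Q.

Q is a product of powers, so relative uncertainties combine in quadrature:
  (1·δd/d)² = (1×0.0667)² = 0.00444;  (−½·δu/u)² = (-0.5×0.0252)² = 0.000159;  (2·δc/c)² = (2×0.0160)² = 0.00102;  (½·δz/z)² = (0.5×0.0998)² = 0.00249
δQ/Q = √(0.00812) = 0.0901

0.0901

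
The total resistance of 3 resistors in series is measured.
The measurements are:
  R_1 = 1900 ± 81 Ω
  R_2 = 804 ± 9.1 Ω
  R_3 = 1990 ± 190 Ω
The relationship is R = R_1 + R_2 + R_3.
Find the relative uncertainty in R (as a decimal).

0.0440

Sums and differences: (δR)² = Σ (cᵢ δxᵢ)².
  (δR_1)² = 6560;  (δR_2)² = 82.8;  (δR_3)² = 36100
δR = √(42700) = 207 Ω
R = 4690 Ω, so δR/R = 207/4690 = 0.0440.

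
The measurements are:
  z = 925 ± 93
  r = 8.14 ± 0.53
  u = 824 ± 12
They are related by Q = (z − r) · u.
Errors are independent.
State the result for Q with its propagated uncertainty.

(7.55 ± 0.774) × 10^5

Let w = z − r = 917. δw = √(δz² + δr²) = √(8650 + 0.281) = 93.0, so δw/w = 0.101.
Q is then a monomial in w, u:
δQ/Q = √((δw/w)² + (1·δu/u)²) = √(0.0103 + 0.000212) = 0.102
Q = 7.55e+05, so δQ = 0.102 × 7.55e+05 = 77400.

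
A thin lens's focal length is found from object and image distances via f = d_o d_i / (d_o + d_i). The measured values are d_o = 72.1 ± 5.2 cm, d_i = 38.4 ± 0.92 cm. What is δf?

0.740 cm

∂f/∂d_o = (d_i/(d_o+d_i))² = 0.121;  ∂f/∂d_i = (d_o/(d_o+d_i))² = 0.426
δf = √((∂f/∂d_o · δd_o)² + (∂f/∂d_i · δd_i)²) = √(0.394 + 0.153) = 0.740 cm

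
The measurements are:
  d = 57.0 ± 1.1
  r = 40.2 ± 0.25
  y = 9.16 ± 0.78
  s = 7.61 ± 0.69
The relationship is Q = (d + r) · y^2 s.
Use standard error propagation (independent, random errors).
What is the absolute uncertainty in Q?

Let u = d + r = 97.2. δu = √(δd² + δr²) = √(1.21 + 0.0625) = 1.13, so δu/u = 0.0116.
Q is then a monomial in u, y, s:
δQ/Q = √((δu/u)² + (2·δy/y)² + (1·δs/s)²) = √(0.000135 + 0.0290 + 0.00822) = 0.193
Q = 62100, so δQ = 0.193 × 62100 = 12000.

12000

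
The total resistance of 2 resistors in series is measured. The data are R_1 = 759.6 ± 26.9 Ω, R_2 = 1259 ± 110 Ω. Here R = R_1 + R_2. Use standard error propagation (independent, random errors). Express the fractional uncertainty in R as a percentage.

5.61%

Absolute uncertainties add in quadrature for a linear combination:
  (δR_1)² = 724;  (δR_2)² = 12100
δR = √(12800) = 113 Ω
R = 2019 Ω, so δR/R = 113/2019 = 0.0561.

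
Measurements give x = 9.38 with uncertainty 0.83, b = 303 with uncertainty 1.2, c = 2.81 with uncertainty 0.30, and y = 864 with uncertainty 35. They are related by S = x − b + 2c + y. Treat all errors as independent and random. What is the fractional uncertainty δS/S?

S is a linear combination, so absolute uncertainties add in quadrature:
  (δx)² = 0.689;  (δb)² = 1.44;  (2·δc)² = 0.360;  (δy)² = 1220
δS = √(1230) = 35.0
S = 576, so δS/S = 35.0/576 = 0.0608.

0.0608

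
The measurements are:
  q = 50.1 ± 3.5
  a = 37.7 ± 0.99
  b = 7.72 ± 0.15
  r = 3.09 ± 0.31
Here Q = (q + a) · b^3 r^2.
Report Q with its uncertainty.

(3.86 ± 0.822) × 10^5

Let u = q + a = 87.8. δu = √(δq² + δa²) = √(12.2 + 0.980) = 3.64, so δu/u = 0.0414.
Q is then a monomial in u, b, r:
δQ/Q = √((δu/u)² + (3·δb/b)² + (2·δr/r)²) = √(0.00172 + 0.00340 + 0.0403) = 0.213
Q = 3.86e+05, so δQ = 0.213 × 3.86e+05 = 82200.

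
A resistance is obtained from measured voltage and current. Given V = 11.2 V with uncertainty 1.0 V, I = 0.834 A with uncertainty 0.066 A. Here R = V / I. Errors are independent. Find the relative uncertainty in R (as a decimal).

Relative error in a monomial: (δR/R)² = Σ (nᵢ · δxᵢ/xᵢ)².
  (1·δV/V)² = (1×0.0893)² = 0.00797;  (-1·δI/I)² = (-1×0.0791)² = 0.00626
δR/R = √(0.0142) = 0.119

0.119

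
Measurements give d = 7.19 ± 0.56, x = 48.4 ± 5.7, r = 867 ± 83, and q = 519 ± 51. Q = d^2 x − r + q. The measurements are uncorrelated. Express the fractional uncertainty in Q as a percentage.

Let p = d^2·x = 2500. δp/p = √((2·δd/d)² + (1·δx/x)²) = √(0.0243 + 0.0139) = 0.195, so δp = 489.
Q = p − r + q: δQ = √(δp² + δr² + δq²) = √(2.39e+05 + 6890 + 2600) = 498
Q = 2150, so δQ/Q = 498/2150 = 0.231.

23.1%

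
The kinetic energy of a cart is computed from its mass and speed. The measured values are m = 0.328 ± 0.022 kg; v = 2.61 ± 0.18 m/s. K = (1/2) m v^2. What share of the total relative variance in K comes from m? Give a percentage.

(δK/K)² = (1·δm/m)² + (2·δv/v)²
  m term: (1×0.0671)² = 0.00450
  v term: (2×0.0690)² = 0.0190
Total = 0.0235. Share from m = 0.00450/0.0235 = 0.191.

19.1%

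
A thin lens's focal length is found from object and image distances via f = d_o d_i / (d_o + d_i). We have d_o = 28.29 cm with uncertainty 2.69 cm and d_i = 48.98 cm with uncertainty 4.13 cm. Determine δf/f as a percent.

∂f/∂d_o = (d_i/(d_o+d_i))² = 0.402;  ∂f/∂d_i = (d_o/(d_o+d_i))² = 0.134
δf = √((∂f/∂d_o · δd_o)² + (∂f/∂d_i · δd_i)²) = √(1.17 + 0.306) = 1.21 cm
f = 17.93 cm, so δf/f = 1.21/17.93 = 0.0677.

6.77%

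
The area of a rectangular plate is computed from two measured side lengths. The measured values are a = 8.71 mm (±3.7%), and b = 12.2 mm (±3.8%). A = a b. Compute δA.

5.64 mm^2

Products/powers → add relative errors in quadrature, weighted by exponent:
  (1·δa/a)² = (1×0.0370)² = 0.00137;  (1·δb/b)² = (1×0.0380)² = 0.00144
δA/A = √(0.00281) = 0.0530
A = 106 mm^2, so δA = 0.0530 × 106 = 5.64 mm^2.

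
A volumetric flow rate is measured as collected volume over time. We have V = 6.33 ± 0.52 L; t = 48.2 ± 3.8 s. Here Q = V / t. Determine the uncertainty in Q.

0.0150 L/s

Products/powers → add relative errors in quadrature, weighted by exponent:
  (1·δV/V)² = (1×0.0821)² = 0.00675;  (-1·δt/t)² = (-1×0.0788)² = 0.00622
δQ/Q = √(0.0130) = 0.114
Q = 0.131 L/s, so δQ = 0.114 × 0.131 = 0.0150 L/s.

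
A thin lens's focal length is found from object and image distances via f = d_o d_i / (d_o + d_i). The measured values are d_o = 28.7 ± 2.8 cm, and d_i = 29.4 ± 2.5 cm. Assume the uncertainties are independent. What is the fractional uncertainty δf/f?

0.0648

∂f/∂d_o = (d_i/(d_o+d_i))² = 0.256;  ∂f/∂d_i = (d_o/(d_o+d_i))² = 0.244
δf = √((∂f/∂d_o · δd_o)² + (∂f/∂d_i · δd_i)²) = √(0.514 + 0.372) = 0.941 cm
f = 14.5 cm, so δf/f = 0.941/14.5 = 0.0648.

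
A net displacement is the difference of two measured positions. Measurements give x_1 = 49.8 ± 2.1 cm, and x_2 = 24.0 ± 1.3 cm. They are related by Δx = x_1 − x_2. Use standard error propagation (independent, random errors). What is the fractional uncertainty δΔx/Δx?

Absolute uncertainties add in quadrature for a linear combination:
  (δx_1)² = 4.41;  (δx_2)² = 1.69
δΔx = √(6.10) = 2.47 cm
Δx = 25.8 cm, so δΔx/Δx = 2.47/25.8 = 0.0957.

0.0957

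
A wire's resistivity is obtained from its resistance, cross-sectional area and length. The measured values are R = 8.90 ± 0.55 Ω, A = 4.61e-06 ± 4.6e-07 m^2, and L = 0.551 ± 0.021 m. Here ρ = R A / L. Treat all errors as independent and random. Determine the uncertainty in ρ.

Relative error in a monomial: (δρ/ρ)² = Σ (nᵢ · δxᵢ/xᵢ)².
  (1·δR/R)² = (1×0.0618)² = 0.00382;  (1·δA/A)² = (1×0.0998)² = 0.00996;  (-1·δL/L)² = (-1×0.0381)² = 0.00145
δρ/ρ = √(0.0152) = 0.123
ρ = 7.45e-05 Ω·m, so δρ = 0.123 × 7.45e-05 = 9.19e-06 Ω·m.

9.19e-06 Ω·m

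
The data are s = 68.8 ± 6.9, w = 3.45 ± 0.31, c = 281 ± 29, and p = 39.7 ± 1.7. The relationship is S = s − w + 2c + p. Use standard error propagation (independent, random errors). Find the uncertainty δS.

Absolute uncertainties add in quadrature for a linear combination:
  (δs)² = 47.6;  (δw)² = 0.0961;  (2·δc)² = 3360;  (δp)² = 2.89
δS = √(3410) = 58.4

58.4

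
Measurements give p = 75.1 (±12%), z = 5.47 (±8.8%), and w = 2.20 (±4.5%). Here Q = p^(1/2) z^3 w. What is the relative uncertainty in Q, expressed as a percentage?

Products/powers → add relative errors in quadrature, weighted by exponent:
  (½·δp/p)² = (0.5×0.120)² = 0.00360;  (3·δz/z)² = (3×0.0880)² = 0.0697;  (1·δw/w)² = (1×0.0450)² = 0.00202
δQ/Q = √(0.0753) = 0.274

27.4%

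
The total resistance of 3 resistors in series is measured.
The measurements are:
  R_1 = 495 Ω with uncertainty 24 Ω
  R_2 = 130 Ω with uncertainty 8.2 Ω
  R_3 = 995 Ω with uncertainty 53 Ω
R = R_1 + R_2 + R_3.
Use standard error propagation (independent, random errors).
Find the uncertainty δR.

For a sum/difference, combine absolute errors in quadrature:
  (δR_1)² = 576;  (δR_2)² = 67.2;  (δR_3)² = 2810
δR = √(3450) = 58.8 Ω

58.8 Ω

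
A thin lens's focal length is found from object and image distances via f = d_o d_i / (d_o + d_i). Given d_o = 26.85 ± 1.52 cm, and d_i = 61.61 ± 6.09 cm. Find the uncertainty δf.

0.927 cm

∂f/∂d_o = (d_i/(d_o+d_i))² = 0.485;  ∂f/∂d_i = (d_o/(d_o+d_i))² = 0.0921
δf = √((∂f/∂d_o · δd_o)² + (∂f/∂d_i · δd_i)²) = √(0.544 + 0.315) = 0.927 cm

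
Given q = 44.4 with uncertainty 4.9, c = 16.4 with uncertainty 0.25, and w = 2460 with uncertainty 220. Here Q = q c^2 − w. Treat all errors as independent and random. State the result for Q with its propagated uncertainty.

Let p = q·c^2 = 11900. δp/p = √((1·δq/q)² + (2·δc/c)²) = √(0.0122 + 0.000930) = 0.114, so δp = 1370.
Q = p − w: δQ = √(δp² + δw²) = √(1.87e+06 + 48400) = 1380
Q = 9480.

9480 ± 1380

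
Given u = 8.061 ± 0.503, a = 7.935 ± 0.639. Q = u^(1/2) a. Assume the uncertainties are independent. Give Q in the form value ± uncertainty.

Products/powers → add relative errors in quadrature, weighted by exponent:
  (½·δu/u)² = (0.5×0.0624)² = 0.000973;  (1·δa/a)² = (1×0.0805)² = 0.00648
δQ/Q = √(0.00746) = 0.0864
Q = 22.53, so δQ = 0.0864 × 22.53 = 1.95.

22.53 ± 1.95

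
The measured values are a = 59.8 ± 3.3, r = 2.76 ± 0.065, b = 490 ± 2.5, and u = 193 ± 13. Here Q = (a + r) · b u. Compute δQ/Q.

0.0857

Let w = a + r = 62.6. δw = √(δa² + δr²) = √(10.9 + 0.00423) = 3.30, so δw/w = 0.0528.
Q is then a monomial in w, b, u:
δQ/Q = √((δw/w)² + (1·δb/b)² + (1·δu/u)²) = √(0.00278 + 2.6e-05 + 0.00454) = 0.0857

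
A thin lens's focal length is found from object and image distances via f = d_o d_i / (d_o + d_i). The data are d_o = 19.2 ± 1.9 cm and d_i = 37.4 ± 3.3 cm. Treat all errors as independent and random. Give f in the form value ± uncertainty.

∂f/∂d_o = (d_i/(d_o+d_i))² = 0.437;  ∂f/∂d_i = (d_o/(d_o+d_i))² = 0.115
δf = √((∂f/∂d_o · δd_o)² + (∂f/∂d_i · δd_i)²) = √(0.688 + 0.144) = 0.912 cm
f = 12.7 cm.

12.7 ± 0.912 cm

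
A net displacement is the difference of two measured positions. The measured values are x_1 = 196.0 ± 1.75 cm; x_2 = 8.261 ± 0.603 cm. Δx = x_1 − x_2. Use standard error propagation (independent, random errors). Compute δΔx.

1.85 cm

For a sum/difference, combine absolute errors in quadrature:
  (δx_1)² = 3.06;  (δx_2)² = 0.364
δΔx = √(3.43) = 1.85 cm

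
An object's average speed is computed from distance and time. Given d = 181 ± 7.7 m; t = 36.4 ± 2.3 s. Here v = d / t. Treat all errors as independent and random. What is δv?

Products/powers → add relative errors in quadrature, weighted by exponent:
  (1·δd/d)² = (1×0.0425)² = 0.00181;  (-1·δt/t)² = (-1×0.0632)² = 0.00399
δv/v = √(0.00580) = 0.0762
v = 4.97 m/s, so δv = 0.0762 × 4.97 = 0.379 m/s.

0.379 m/s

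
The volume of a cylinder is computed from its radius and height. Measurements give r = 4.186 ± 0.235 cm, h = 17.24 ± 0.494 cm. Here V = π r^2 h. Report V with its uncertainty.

For a monomial V ∝ r^2, h, fractional errors add in quadrature:
  (2·δr/r)² = (2×0.0561)² = 0.0126;  (1·δh/h)² = (1×0.0287)² = 0.000821
δV/V = √(0.0134) = 0.116
V = 949.0 cm^3, so δV = 0.116 × 949.0 = 110 cm^3.

949.0 ± 110 cm^3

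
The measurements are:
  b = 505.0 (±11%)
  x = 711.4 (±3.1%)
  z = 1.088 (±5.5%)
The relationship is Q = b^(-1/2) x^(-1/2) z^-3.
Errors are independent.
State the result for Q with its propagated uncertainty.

0.001295 ± 0.000226

For a monomial Q ∝ b^(-1/2), x^(-1/2), z^-3, fractional errors add in quadrature:
  (−½·δb/b)² = (-0.5×0.110)² = 0.00302;  (−½·δx/x)² = (-0.5×0.0310)² = 0.000240;  (-3·δz/z)² = (-3×0.0550)² = 0.0272
δQ/Q = √(0.0305) = 0.175
Q = 0.001295, so δQ = 0.175 × 0.001295 = 0.000226.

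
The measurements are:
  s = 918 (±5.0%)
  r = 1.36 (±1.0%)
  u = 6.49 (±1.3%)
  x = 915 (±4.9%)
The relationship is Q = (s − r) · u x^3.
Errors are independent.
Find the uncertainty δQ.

7.1e+11

Let w = s − r = 917. δw = √(δs² + δr²) = √(2110 + 0.000185) = 45.9, so δw/w = 0.0501.
Q is then a monomial in w, u, x:
δQ/Q = √((δw/w)² + (1·δu/u)² + (3·δx/x)²) = √(0.00251 + 0.000169 + 0.0216) = 0.156
Q = 4.56e+12, so δQ = 0.156 × 4.56e+12 = 7.1e+11.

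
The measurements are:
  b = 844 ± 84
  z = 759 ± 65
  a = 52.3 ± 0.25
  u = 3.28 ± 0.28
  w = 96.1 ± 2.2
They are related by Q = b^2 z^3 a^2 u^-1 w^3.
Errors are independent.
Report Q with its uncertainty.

Products/powers → add relative errors in quadrature, weighted by exponent:
  (2·δb/b)² = (2×0.0995)² = 0.0396;  (3·δz/z)² = (3×0.0856)² = 0.0660;  (2·δa/a)² = (2×0.00478)² = 9.14e-05;  (-1·δu/u)² = (-1×0.0854)² = 0.00729;  (3·δw/w)² = (3×0.0229)² = 0.00472
δQ/Q = √(0.118) = 0.343
Q = 2.31e+23, so δQ = 0.343 × 2.31e+23 = 7.91e+22.

(2.31 ± 0.791) × 10^23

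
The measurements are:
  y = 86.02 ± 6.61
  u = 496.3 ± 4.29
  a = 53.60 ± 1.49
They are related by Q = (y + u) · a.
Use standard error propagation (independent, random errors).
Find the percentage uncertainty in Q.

Let w = y + u = 582.3. δw = √(δy² + δu²) = √(43.7 + 18.4) = 7.88, so δw/w = 0.0135.
Q is then a monomial in w, a:
δQ/Q = √((δw/w)² + (1·δa/a)²) = √(0.000183 + 0.000773) = 0.0309

3.09%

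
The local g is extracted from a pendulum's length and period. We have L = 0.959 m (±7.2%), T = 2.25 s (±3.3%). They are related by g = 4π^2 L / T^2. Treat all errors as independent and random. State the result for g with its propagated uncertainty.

7.48 ± 0.730 m/s^2

Products/powers → add relative errors in quadrature, weighted by exponent:
  (1·δL/L)² = (1×0.0720)² = 0.00518;  (-2·δT/T)² = (-2×0.0330)² = 0.00436
δg/g = √(0.00954) = 0.0977
g = 7.48 m/s^2, so δg = 0.0977 × 7.48 = 0.730 m/s^2.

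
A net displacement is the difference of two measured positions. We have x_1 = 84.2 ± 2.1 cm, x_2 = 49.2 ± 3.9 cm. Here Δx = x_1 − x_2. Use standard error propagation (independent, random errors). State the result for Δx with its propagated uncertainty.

For a sum/difference, combine absolute errors in quadrature:
  (δx_1)² = 4.41;  (δx_2)² = 15.2
δΔx = √(19.6) = 4.43 cm
Δx = 35.0 cm.

35.0 ± 4.43 cm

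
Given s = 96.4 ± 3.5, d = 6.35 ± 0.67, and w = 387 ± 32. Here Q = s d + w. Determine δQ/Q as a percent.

7.55%

Let p = s·d = 612. δp/p = √((1·δs/s)² + (1·δd/d)²) = √(0.00132 + 0.0111) = 0.112, so δp = 68.3.
Q = p + w: δQ = √(δp² + δw²) = √(4670 + 1020) = 75.4
Q = 999, so δQ/Q = 75.4/999 = 0.0755.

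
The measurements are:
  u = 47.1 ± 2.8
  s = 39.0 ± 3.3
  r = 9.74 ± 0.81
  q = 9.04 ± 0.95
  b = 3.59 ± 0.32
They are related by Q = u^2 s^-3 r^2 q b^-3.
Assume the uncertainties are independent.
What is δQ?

0.301

Each factor contributes (exponent × relative error)² to (δQ/Q)²:
  (2·δu/u)² = (2×0.0594)² = 0.0141;  (-3·δs/s)² = (-3×0.0846)² = 0.0644;  (2·δr/r)² = (2×0.0832)² = 0.0277;  (1·δq/q)² = (1×0.105)² = 0.0110;  (-3·δb/b)² = (-3×0.0891)² = 0.0715
δQ/Q = √(0.189) = 0.434
Q = 0.693, so δQ = 0.434 × 0.693 = 0.301.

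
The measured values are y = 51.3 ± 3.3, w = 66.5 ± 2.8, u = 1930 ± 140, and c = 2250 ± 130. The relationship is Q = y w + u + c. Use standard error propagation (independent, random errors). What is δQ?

Let p = y·w = 3410. δp/p = √((1·δy/y)² + (1·δw/w)²) = √(0.00414 + 0.00177) = 0.0769, so δp = 262.
Q = p + u + c: δQ = √(δp² + δu² + δc²) = √(68800 + 19600 + 16900) = 324

324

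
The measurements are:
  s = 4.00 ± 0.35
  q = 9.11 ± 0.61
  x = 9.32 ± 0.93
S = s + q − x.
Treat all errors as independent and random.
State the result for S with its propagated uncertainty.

3.79 ± 1.17

Each term contributes (cᵢ δxᵢ)² to (δS)²:
  (δs)² = 0.122;  (δq)² = 0.372;  (δx)² = 0.865
δS = √(1.36) = 1.17
S = 3.79.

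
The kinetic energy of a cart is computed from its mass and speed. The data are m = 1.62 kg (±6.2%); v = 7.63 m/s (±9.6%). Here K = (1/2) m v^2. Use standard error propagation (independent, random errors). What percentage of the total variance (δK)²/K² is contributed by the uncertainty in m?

9.44%

(δK/K)² = (1·δm/m)² + (2·δv/v)²
  m term: (1×0.0620)² = 0.00384
  v term: (2×0.0960)² = 0.0369
Total = 0.0407. Share from m = 0.00384/0.0407 = 0.0944.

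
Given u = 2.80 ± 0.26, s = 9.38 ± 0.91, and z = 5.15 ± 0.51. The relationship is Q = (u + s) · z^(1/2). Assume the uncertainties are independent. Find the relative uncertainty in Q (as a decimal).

0.0921

Let w = u + s = 12.2. δw = √(δu² + δs²) = √(0.0676 + 0.828) = 0.946, so δw/w = 0.0777.
Q is then a monomial in w, z:
δQ/Q = √((δw/w)² + (½·δz/z)²) = √(0.00604 + 0.00245) = 0.0921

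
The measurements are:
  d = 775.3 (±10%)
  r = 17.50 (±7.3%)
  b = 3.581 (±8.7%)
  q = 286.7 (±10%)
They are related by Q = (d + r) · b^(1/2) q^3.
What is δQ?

Let u = d + r = 792.8. δu = √(δd² + δr²) = √(6010 + 1.63) = 77.5, so δu/u = 0.0978.
Q is then a monomial in u, b, q:
δQ/Q = √((δu/u)² + (½·δb/b)² + (3·δq/q)²) = √(0.00957 + 0.00189 + 0.0900) = 0.319
Q = 3.535e+10, so δQ = 0.319 × 3.535e+10 = 1.13e+10.

1.13e+10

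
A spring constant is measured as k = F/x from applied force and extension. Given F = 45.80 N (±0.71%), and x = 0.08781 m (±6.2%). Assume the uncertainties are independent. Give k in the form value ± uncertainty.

Relative error in a monomial: (δk/k)² = Σ (nᵢ · δxᵢ/xᵢ)².
  (1·δF/F)² = (1×0.00710)² = 5.04e-05;  (-1·δx/x)² = (-1×0.0620)² = 0.00384
δk/k = √(0.00389) = 0.0624
k = 521.6 N/m, so δk = 0.0624 × 521.6 = 32.5 N/m.

521.6 ± 32.5 N/m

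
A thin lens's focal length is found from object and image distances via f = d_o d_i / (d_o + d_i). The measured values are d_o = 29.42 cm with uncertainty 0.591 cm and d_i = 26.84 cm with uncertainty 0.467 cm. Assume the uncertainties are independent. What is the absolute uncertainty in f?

∂f/∂d_o = (d_i/(d_o+d_i))² = 0.228;  ∂f/∂d_i = (d_o/(d_o+d_i))² = 0.273
δf = √((∂f/∂d_o · δd_o)² + (∂f/∂d_i · δd_i)²) = √(0.0181 + 0.0163) = 0.185 cm

0.185 cm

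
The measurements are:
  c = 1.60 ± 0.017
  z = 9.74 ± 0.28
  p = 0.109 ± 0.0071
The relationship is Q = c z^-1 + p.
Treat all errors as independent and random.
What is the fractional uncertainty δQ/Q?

Let w = c·z^-1 = 0.164. δw/w = √((1·δc/c)² + (-1·δz/z)²) = √(0.000113 + 0.000826) = 0.0306, so δw = 0.00503.
Q = w + p: δQ = √(δw² + δp²) = √(2.53e-05 + 5.04e-05) = 0.00870
Q = 0.273, so δQ/Q = 0.00870/0.273 = 0.0319.

0.0319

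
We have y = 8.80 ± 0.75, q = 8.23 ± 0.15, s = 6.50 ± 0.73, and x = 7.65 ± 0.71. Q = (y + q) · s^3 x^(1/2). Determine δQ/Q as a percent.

Let u = y + q = 17.0. δu = √(δy² + δq²) = √(0.562 + 0.0225) = 0.765, so δu/u = 0.0449.
Q is then a monomial in u, s, x:
δQ/Q = √((δu/u)² + (3·δs/s)² + (½·δx/x)²) = √(0.00202 + 0.114 + 0.00215) = 0.343

34.3%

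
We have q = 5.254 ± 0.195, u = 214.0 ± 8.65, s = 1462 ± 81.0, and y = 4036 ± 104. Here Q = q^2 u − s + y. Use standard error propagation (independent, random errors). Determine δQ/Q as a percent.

Let p = q^2·u = 5907. δp/p = √((2·δq/q)² + (1·δu/u)²) = √(0.00551 + 0.00163) = 0.0845, so δp = 499.
Q = p − s + y: δQ = √(δp² + δs² + δy²) = √(2.49e+05 + 6560 + 10800) = 516
Q = 8481, so δQ/Q = 516/8481 = 0.0609.

6.09%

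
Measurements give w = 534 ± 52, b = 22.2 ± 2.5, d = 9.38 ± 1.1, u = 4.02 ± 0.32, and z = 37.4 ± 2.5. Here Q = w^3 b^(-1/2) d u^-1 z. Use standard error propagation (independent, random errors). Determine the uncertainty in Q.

Products/powers → add relative errors in quadrature, weighted by exponent:
  (3·δw/w)² = (3×0.0974)² = 0.0853;  (−½·δb/b)² = (-0.5×0.113)² = 0.00317;  (1·δd/d)² = (1×0.117)² = 0.0138;  (-1·δu/u)² = (-1×0.0796)² = 0.00634;  (1·δz/z)² = (1×0.0668)² = 0.00447
δQ/Q = √(0.113) = 0.336
Q = 2.82e+09, so δQ = 0.336 × 2.82e+09 = 9.48e+08.

9.48e+08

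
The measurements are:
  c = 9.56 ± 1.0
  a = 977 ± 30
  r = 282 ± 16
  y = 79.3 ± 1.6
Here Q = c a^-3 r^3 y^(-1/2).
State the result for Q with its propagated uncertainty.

Each factor contributes (exponent × relative error)² to (δQ/Q)²:
  (1·δc/c)² = (1×0.105)² = 0.0109;  (-3·δa/a)² = (-3×0.0307)² = 0.00849;  (3·δr/r)² = (3×0.0567)² = 0.0290;  (−½·δy/y)² = (-0.5×0.0202)² = 0.000102
δQ/Q = √(0.0485) = 0.220
Q = 0.0258, so δQ = 0.220 × 0.0258 = 0.00569.

0.0258 ± 0.00569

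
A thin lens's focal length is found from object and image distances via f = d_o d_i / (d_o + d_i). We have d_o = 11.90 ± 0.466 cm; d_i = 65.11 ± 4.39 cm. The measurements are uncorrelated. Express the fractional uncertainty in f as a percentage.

3.47%

∂f/∂d_o = (d_i/(d_o+d_i))² = 0.715;  ∂f/∂d_i = (d_o/(d_o+d_i))² = 0.0239
δf = √((∂f/∂d_o · δd_o)² + (∂f/∂d_i · δd_i)²) = √(0.111 + 0.0110) = 0.349 cm
f = 10.06 cm, so δf/f = 0.349/10.06 = 0.0347.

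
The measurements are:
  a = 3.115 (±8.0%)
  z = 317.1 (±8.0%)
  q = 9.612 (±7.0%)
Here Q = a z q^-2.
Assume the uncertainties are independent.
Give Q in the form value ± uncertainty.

For a monomial Q ∝ a, z, q^-2, fractional errors add in quadrature:
  (1·δa/a)² = (1×0.0800)² = 0.00640;  (1·δz/z)² = (1×0.0800)² = 0.00640;  (-2·δq/q)² = (-2×0.0700)² = 0.0196
δQ/Q = √(0.0324) = 0.180
Q = 10.69, so δQ = 0.180 × 10.69 = 1.92.

10.69 ± 1.92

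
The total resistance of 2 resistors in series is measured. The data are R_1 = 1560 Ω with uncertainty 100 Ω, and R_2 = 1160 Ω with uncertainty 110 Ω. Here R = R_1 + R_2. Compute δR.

149 Ω

Absolute uncertainties add in quadrature for a linear combination:
  (δR_1)² = 10000;  (δR_2)² = 12100
δR = √(22100) = 149 Ω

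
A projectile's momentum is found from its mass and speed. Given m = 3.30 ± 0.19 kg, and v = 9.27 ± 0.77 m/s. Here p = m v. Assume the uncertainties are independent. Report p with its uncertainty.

30.6 ± 3.09 kg·m/s

Relative error in a monomial: (δp/p)² = Σ (nᵢ · δxᵢ/xᵢ)².
  (1·δm/m)² = (1×0.0576)² = 0.00331;  (1·δv/v)² = (1×0.0831)² = 0.00690
δp/p = √(0.0102) = 0.101
p = 30.6 kg·m/s, so δp = 0.101 × 30.6 = 3.09 kg·m/s.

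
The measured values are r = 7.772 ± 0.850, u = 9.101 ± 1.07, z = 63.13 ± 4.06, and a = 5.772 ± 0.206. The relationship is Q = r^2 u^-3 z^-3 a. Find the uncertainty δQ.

8.44e-07

Q is a product of powers, so relative uncertainties combine in quadrature:
  (2·δr/r)² = (2×0.109)² = 0.0478;  (-3·δu/u)² = (-3×0.118)² = 0.124;  (-3·δz/z)² = (-3×0.0643)² = 0.0372;  (1·δa/a)² = (1×0.0357)² = 0.00127
δQ/Q = √(0.211) = 0.459
Q = 1.838e-06, so δQ = 0.459 × 1.838e-06 = 8.44e-07.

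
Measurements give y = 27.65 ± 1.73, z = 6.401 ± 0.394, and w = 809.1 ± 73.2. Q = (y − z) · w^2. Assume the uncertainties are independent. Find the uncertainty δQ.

Let u = y − z = 21.25. δu = √(δy² + δz²) = √(2.99 + 0.155) = 1.77, so δu/u = 0.0835.
Q is then a monomial in u, w:
δQ/Q = √((δu/u)² + (2·δw/w)²) = √(0.00697 + 0.0327) = 0.199
Q = 1.391e+07, so δQ = 0.199 × 1.391e+07 = 2.77e+06.

2.77e+06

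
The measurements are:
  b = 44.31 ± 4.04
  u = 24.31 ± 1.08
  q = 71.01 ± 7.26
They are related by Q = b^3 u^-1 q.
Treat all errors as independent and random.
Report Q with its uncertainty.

For a monomial Q ∝ b^3, u^-1, q, fractional errors add in quadrature:
  (3·δb/b)² = (3×0.0912)² = 0.0748;  (-1·δu/u)² = (-1×0.0444)² = 0.00197;  (1·δq/q)² = (1×0.102)² = 0.0105
δQ/Q = √(0.0872) = 0.295
Q = 254100, so δQ = 0.295 × 254100 = 75100.

254100 ± 75100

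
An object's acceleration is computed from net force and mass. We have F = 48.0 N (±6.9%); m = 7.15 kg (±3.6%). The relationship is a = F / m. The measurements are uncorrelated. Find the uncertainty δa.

Each factor contributes (exponent × relative error)² to (δa/a)²:
  (1·δF/F)² = (1×0.0690)² = 0.00476;  (-1·δm/m)² = (-1×0.0360)² = 0.00130
δa/a = √(0.00606) = 0.0778
a = 6.71 m/s^2, so δa = 0.0778 × 6.71 = 0.522 m/s^2.

0.522 m/s^2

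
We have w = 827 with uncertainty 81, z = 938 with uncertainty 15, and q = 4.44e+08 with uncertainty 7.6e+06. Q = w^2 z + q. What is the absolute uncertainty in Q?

1.26e+08

Let p = w^2·z = 6.42e+08. δp/p = √((2·δw/w)² + (1·δz/z)²) = √(0.0384 + 0.000256) = 0.197, so δp = 1.26e+08.
Q = p + q: δQ = √(δp² + δq²) = √(1.59e+16 + 5.78e+13) = 1.26e+08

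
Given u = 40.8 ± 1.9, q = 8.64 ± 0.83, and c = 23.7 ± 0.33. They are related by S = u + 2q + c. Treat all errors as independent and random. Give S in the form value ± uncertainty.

Sums and differences: (δS)² = Σ (cᵢ δxᵢ)².
  (δu)² = 3.61;  (2·δq)² = 2.76;  (δc)² = 0.109
δS = √(6.47) = 2.54
S = 81.8.

81.8 ± 2.54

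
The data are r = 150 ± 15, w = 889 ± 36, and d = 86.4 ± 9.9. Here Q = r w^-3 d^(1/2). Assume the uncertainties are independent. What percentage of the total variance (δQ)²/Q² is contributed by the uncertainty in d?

11.7%

(δQ/Q)² = (1·δr/r)² + (-3·δw/w)² + (½·δd/d)²
  r term: (1×0.100)² = 0.0100
  w term: (-3×0.0405)² = 0.0148
  d term: (0.5×0.115)² = 0.00328
Total = 0.0280. Share from d = 0.00328/0.0280 = 0.117.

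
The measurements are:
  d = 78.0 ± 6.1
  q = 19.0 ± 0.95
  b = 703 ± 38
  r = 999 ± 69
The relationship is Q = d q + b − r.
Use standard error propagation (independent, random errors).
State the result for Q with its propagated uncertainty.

Let p = d·q = 1480. δp/p = √((1·δd/d)² + (1·δq/q)²) = √(0.00612 + 0.00250) = 0.0928, so δp = 138.
Q = p + b − r: δQ = √(δp² + δb² + δr²) = √(18900 + 1440 + 4760) = 159
Q = 1190.

1190 ± 159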